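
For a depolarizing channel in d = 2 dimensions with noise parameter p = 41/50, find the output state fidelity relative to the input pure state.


F = (1-p) + p/d
= (1 - 0.8200) + 0.8200/2
= 0.1800 + 0.4100
= 0.5900

0.5900


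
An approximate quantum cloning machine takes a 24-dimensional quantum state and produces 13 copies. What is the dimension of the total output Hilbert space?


Output space = H^(tensor 13) where dim(H) = 24
dim = 24^13
= 576 (after 2 factors)
= 13824 (after 3 factors)
= 331776 (after 4 factors)
= 7962624 (after 5 factors)
= 191102976 (after 6 factors)
= 4586471424 (after 7 factors)
= 110075314176 (after 8 factors)
= 2641807540224 (after 9 factors)
= 63403380965376 (after 10 factors)
= 1521681143169024 (after 11 factors)
= 36520347436056576 (after 12 factors)
= 876488338465357824 (after 13 factors)
= 876488338465357824

876488338465357824


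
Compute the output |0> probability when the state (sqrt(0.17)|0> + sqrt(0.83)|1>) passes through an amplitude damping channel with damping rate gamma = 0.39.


For amplitude damping with parameter gamma on state sqrt(a)|0> + sqrt(b)|1>:
alpha^2 = 0.17, beta^2 = 0.83
P(|0>) = alpha^2 + gamma * beta^2
= 0.17 + 0.39 * 0.83
= 0.17 + 0.3237
= 0.4937

0.4937


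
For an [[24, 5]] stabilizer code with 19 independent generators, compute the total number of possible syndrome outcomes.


Each stabilizer generator gives a binary (+1 or -1) measurement outcome.
With 19 independent generators:
Total syndromes = 2^19
= 524288

524288


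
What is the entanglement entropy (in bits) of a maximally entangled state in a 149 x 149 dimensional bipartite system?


For a maximally entangled state in d x d:
S = log2(d) = log2(149)
= 7.2192

7.2192


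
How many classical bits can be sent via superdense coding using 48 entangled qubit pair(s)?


Superdense coding allows 2 classical bits per shared entangled pair.
48 pair(s) -> 2 * 48 = 96 classical bits

96


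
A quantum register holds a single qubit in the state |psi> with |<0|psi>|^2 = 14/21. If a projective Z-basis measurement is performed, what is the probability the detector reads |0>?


|alpha|^2 = 14/21 = 0.6667
|beta|^2 = 1 - 14/21 = 7/21 = 0.3333
P(|0>) = |alpha|^2 = 0.6667

0.6667


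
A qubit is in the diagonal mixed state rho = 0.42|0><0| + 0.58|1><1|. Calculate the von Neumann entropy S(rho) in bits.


S = -p*log2(p) - (1-p)*log2(1-p)
p = 0.4200, 1-p = 0.5800
= -0.4200 * log2(0.4200) - 0.5800 * log2(0.5800)
= -(-0.5256) - (-0.4558)
= 0.9815

0.9815


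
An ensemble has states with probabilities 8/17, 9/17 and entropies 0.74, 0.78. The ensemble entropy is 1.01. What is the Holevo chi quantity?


chi = S(rho) - sum_i p_i * S(rho_i)
Weighted entropy = 8/17 * 0.74 + 9/17 * 0.78
= 0.7612
chi = 1.01 - 0.7612
= 0.2488

0.2488


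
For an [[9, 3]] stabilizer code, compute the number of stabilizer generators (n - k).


For an [[n,k]] stabilizer code:
Number of stabilizer generators = n - k
= 9 - 3
= 6

6


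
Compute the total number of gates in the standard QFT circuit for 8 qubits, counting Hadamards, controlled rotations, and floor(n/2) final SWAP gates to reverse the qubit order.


Hadamard gates: 8
Controlled rotations: n*(n-1)/2 = 8*7/2 = 28
SWAP gates: floor(n/2) = floor(8/2) = 4
Total = 8 + 28 + 4
= 40

40


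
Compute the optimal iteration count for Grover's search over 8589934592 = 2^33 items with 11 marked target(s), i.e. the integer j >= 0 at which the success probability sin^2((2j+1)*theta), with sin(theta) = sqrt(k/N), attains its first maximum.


After j Grover iterations the success probability is P(j) = sin^2((2j+1)*theta), where sin(theta) = sqrt(k/N).
N = 2^33 = 8589934592, k = 11
sin(theta) = sqrt(k/N) = 3.578503235e-05
theta = arcsin(sqrt(k/N)) = 3.578503235e-05 rad
P(j) reaches its first maximum when (2j+1)*theta is as close as possible to pi/2, i.e. j = round(pi/(4*theta) - 1/2).
pi/(4*theta) - 1/2 = 21947.1723
(For comparison, the common estimate pi/4 * sqrt(N/k) = 21947.6723; the exact maximiser is used here.)
Optimal iterations = 21947

21947


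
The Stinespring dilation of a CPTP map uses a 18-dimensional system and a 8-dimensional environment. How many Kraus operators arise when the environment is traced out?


Tracing out the environment in an orthonormal basis {|i>_E} gives Kraus operators K_i = <i|_E U |0>_E.
Number of Kraus operators = dim(H_env) = d_env
= 8

8


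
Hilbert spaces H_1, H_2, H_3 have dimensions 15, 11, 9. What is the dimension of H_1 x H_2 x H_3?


dim(H_1 x H_2 x H_3) = 15 * 11 * 9
= 165 * 9
= 1485

1485


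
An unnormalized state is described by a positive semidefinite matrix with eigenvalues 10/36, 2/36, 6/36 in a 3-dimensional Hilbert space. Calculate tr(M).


tr(M) = sum of eigenvalues
= 10/36 + 2/36 + 6/36
= 18/36
= 0.5000

0.5000


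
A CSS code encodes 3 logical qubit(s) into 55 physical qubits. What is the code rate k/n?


Code rate R = k/n
= 3/55
= 0.0545

0.0545


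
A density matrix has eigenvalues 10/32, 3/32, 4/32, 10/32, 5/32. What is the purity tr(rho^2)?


tr(rho^2) = sum of eigenvalues squared
= (10/32)^2 + (3/32)^2 + (4/32)^2 + (10/32)^2 + (5/32)^2
= (100 + 9 + 16 + 100 + 25) / 1024
= 250/1024
= 0.2441

0.2441


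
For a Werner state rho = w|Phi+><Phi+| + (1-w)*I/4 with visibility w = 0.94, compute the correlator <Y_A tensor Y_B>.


|Phi+> = (|00> + |11>)/sqrt(2)
For the pure Bell state, <Y_A Y_B> = -1 (Bell-state Pauli correlator).
The maximally-mixed part I/4 has tr(I/4 * P tensor P) = 0 for any traceless Pauli P.
So <Y_A Y_B>_rho = w * (-1) + (1 - w) * 0
= 0.94 * (-1)
= -0.9400

-0.9400


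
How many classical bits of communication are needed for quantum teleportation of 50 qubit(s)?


Quantum teleportation requires 2 classical bits per qubit teleported.
50 qubit(s) -> 2 * 50 = 100 classical bits

100


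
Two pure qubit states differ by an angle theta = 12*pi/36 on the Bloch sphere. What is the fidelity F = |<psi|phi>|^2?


For states separated by angle theta on Bloch sphere:
F = cos^2(theta/2)
theta = 12*pi/36 = 1.0472
theta/2 = 0.5236
cos(theta/2) = 0.8660
F = 0.7500

0.7500


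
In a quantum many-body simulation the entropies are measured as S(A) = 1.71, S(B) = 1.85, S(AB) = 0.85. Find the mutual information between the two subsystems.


I(A:B) = S(A) + S(B) - S(AB)
= 1.71 + 1.85 - 0.85
= 2.7100

2.7100


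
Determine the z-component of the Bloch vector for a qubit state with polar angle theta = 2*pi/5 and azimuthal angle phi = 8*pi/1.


theta = 1.2566, phi = 25.1327
r_z = cos(theta) = 0.3090

0.3090


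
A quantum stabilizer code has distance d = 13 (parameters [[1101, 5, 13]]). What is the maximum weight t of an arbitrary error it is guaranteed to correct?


Code parameters: [[1101, 5, 13]], distance d = 13.
Number of correctable errors = floor((d-1)/2)
= floor((13 - 1)/2)
= floor(12/2)
= 6

6


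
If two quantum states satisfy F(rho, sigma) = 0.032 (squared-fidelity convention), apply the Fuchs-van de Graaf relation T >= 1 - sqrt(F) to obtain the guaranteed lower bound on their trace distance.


Fuchs-van de Graaf (squared-fidelity convention): 1 - sqrt(F) <= T <= sqrt(1 - F).
Lower bound: T >= 1 - sqrt(F)
sqrt(F) = sqrt(0.032) = 0.1789
T >= 1 - 0.1789
T >= 0.8211

0.8211


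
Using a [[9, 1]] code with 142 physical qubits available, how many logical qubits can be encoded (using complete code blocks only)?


Each code block uses 9 physical qubits for 1 logical qubit(s).
Number of complete blocks = floor(142 / 9) = 15
Logical qubits = 15 * 1
= 15

15


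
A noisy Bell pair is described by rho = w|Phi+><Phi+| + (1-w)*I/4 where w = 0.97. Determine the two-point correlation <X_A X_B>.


|Phi+> = (|00> + |11>)/sqrt(2)
For the pure Bell state, <X_A X_B> = +1 (Bell-state Pauli correlator).
The maximally-mixed part I/4 has tr(I/4 * P tensor P) = 0 for any traceless Pauli P.
So <X_A X_B>_rho = w * (+1) + (1 - w) * 0
= 0.97 * (+1)
= 0.9700

0.9700


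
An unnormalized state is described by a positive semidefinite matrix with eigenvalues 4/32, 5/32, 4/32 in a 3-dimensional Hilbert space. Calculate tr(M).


tr(M) = sum of eigenvalues
= 4/32 + 5/32 + 4/32
= 13/32
= 0.4062

0.4062


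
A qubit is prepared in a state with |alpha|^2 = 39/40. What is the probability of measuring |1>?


|alpha|^2 = 39/40 = 0.9750
|beta|^2 = 1 - 39/40 = 1/40 = 0.0250
P(|1>) = |beta|^2 = 0.0250

0.0250


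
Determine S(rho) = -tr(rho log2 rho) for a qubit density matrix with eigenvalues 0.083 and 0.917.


S = -p*log2(p) - (1-p)*log2(1-p)
p = 0.0830, 1-p = 0.9170
= -0.0830 * log2(0.0830) - 0.9170 * log2(0.9170)
= -(-0.2980) - (-0.1146)
= 0.4127

0.4127


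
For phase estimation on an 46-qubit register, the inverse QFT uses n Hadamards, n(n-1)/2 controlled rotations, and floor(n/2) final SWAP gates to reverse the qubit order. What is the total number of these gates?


Hadamard gates: 46
Controlled rotations: n*(n-1)/2 = 46*45/2 = 1035
SWAP gates: floor(n/2) = floor(46/2) = 23
Total = 46 + 1035 + 23
= 1104

1104


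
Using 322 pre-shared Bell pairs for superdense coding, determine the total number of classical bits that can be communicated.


Superdense coding allows 2 classical bits per shared entangled pair.
322 pair(s) -> 2 * 322 = 644 classical bits

644


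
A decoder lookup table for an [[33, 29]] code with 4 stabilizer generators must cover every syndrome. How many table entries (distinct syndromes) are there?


Each stabilizer generator gives a binary (+1 or -1) measurement outcome.
With 4 independent generators:
Total syndromes = 2^4
= 16

16


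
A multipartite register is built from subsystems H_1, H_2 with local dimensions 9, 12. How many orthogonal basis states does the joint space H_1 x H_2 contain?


dim(H_1 x H_2) = 9 * 12
= 108

108


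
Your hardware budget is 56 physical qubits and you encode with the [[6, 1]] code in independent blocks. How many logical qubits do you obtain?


Each code block uses 6 physical qubits for 1 logical qubit(s).
Number of complete blocks = floor(56 / 6) = 9
Logical qubits = 9 * 1
= 9

9


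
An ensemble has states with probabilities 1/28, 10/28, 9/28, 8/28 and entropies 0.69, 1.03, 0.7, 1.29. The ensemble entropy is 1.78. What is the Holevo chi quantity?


chi = S(rho) - sum_i p_i * S(rho_i)
Weighted entropy = 1/28 * 0.69 + 10/28 * 1.03 + 9/28 * 0.7 + 8/28 * 1.29
= 0.9861
chi = 1.78 - 0.9861
= 0.7939

0.7939


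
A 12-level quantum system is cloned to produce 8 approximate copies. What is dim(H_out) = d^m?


Output space = H^(tensor 8) where dim(H) = 12
dim = 12^8
= 144 (after 2 factors)
= 1728 (after 3 factors)
= 20736 (after 4 factors)
= 248832 (after 5 factors)
= 2985984 (after 6 factors)
= 35831808 (after 7 factors)
= 429981696 (after 8 factors)
= 429981696

429981696


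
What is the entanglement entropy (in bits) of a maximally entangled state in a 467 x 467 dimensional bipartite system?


For a maximally entangled state in d x d:
S = log2(d) = log2(467)
= 8.8673

8.8673


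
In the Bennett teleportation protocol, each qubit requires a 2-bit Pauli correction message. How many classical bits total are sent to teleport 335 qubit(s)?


Quantum teleportation requires 2 classical bits per qubit teleported.
335 qubit(s) -> 2 * 335 = 670 classical bits

670


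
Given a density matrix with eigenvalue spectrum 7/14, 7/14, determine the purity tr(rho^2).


tr(rho^2) = sum of eigenvalues squared
= (7/14)^2 + (7/14)^2
= (49 + 49) / 196
= 98/196
= 0.5000

0.5000


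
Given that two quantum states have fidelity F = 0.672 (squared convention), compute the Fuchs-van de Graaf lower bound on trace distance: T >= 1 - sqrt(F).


Fuchs-van de Graaf (squared-fidelity convention): 1 - sqrt(F) <= T <= sqrt(1 - F).
Lower bound: T >= 1 - sqrt(F)
sqrt(F) = sqrt(0.672) = 0.8198
T >= 1 - 0.8198
T >= 0.1802

0.1802


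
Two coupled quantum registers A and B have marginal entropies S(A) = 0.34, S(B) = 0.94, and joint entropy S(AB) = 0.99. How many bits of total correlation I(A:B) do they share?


I(A:B) = S(A) + S(B) - S(AB)
= 0.34 + 0.94 - 0.99
= 0.2900

0.2900


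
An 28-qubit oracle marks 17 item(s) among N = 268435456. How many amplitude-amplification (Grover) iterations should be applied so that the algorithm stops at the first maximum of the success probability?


After j Grover iterations the success probability is P(j) = sin^2((2j+1)*theta), where sin(theta) = sqrt(k/N).
N = 2^28 = 268435456, k = 17
sin(theta) = sqrt(k/N) = 0.0002516543961
theta = arcsin(sqrt(k/N)) = 0.0002516543988 rad
P(j) reaches its first maximum when (2j+1)*theta is as close as possible to pi/2, i.e. j = round(pi/(4*theta) - 1/2).
pi/(4*theta) - 1/2 = 3120.4395
(For comparison, the common estimate pi/4 * sqrt(N/k) = 3120.9396; the exact maximiser is used here.)
Optimal iterations = 3120

3120


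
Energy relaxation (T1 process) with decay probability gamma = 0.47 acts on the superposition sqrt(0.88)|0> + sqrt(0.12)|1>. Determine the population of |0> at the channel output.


For amplitude damping with parameter gamma on state sqrt(a)|0> + sqrt(b)|1>:
alpha^2 = 0.88, beta^2 = 0.12
P(|0>) = alpha^2 + gamma * beta^2
= 0.88 + 0.47 * 0.12
= 0.88 + 0.0564
= 0.9364

0.9364


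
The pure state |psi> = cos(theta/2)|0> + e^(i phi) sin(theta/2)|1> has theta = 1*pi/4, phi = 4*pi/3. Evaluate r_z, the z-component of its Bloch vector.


theta = 0.7854, phi = 4.1888
r_z = cos(theta) = 0.7071

0.7071


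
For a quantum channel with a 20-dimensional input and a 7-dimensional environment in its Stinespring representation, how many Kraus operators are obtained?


Tracing out the environment in an orthonormal basis {|i>_E} gives Kraus operators K_i = <i|_E U |0>_E.
Number of Kraus operators = dim(H_env) = d_env
= 7

7


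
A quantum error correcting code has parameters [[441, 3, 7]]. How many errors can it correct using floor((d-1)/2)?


Code parameters: [[441, 3, 7]], distance d = 7.
Number of correctable errors = floor((d-1)/2)
= floor((7 - 1)/2)
= floor(6/2)
= 3

3


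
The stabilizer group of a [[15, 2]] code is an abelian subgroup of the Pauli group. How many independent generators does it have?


For an [[n,k]] stabilizer code:
Number of stabilizer generators = n - k
= 15 - 2
= 13

13


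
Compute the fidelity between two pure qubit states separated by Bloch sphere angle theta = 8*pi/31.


For states separated by angle theta on Bloch sphere:
F = cos^2(theta/2)
theta = 8*pi/31 = 0.8107
theta/2 = 0.4054
cos(theta/2) = 0.9190
F = 0.8445

0.8445


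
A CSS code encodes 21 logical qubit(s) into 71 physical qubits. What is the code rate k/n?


Code rate R = k/n
= 21/71
= 0.2958

0.2958


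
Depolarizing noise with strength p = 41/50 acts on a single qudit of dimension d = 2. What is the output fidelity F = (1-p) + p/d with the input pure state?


F = (1-p) + p/d
= (1 - 0.8200) + 0.8200/2
= 0.1800 + 0.4100
= 0.5900

0.5900


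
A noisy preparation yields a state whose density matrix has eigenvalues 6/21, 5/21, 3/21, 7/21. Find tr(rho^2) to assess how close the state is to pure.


tr(rho^2) = sum of eigenvalues squared
= (6/21)^2 + (5/21)^2 + (3/21)^2 + (7/21)^2
= (36 + 25 + 9 + 49) / 441
= 119/441
= 0.2698

0.2698


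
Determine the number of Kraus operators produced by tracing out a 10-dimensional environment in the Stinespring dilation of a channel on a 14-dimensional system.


Tracing out the environment in an orthonormal basis {|i>_E} gives Kraus operators K_i = <i|_E U |0>_E.
Number of Kraus operators = dim(H_env) = d_env
= 10

10


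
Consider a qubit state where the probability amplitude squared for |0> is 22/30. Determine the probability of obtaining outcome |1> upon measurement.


|alpha|^2 = 22/30 = 0.7333
|beta|^2 = 1 - 22/30 = 8/30 = 0.2667
P(|1>) = |beta|^2 = 0.2667

0.2667


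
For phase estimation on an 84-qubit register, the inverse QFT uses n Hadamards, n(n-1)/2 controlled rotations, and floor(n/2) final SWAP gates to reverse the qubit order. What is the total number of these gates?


Hadamard gates: 84
Controlled rotations: n*(n-1)/2 = 84*83/2 = 3486
SWAP gates: floor(n/2) = floor(84/2) = 42
Total = 84 + 3486 + 42
= 3612

3612


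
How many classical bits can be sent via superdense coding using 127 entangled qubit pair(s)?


Superdense coding allows 2 classical bits per shared entangled pair.
127 pair(s) -> 2 * 127 = 254 classical bits

254


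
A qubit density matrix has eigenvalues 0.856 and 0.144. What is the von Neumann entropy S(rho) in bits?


S = -p*log2(p) - (1-p)*log2(1-p)
p = 0.8560, 1-p = 0.1440
= -0.8560 * log2(0.8560) - 0.1440 * log2(0.1440)
= -(-0.1920) - (-0.4026)
= 0.5946

0.5946


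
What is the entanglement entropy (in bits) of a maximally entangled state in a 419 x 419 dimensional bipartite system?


For a maximally entangled state in d x d:
S = log2(d) = log2(419)
= 8.7108

8.7108


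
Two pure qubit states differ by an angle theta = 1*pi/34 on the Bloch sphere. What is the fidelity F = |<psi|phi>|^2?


For states separated by angle theta on Bloch sphere:
F = cos^2(theta/2)
theta = 1*pi/34 = 0.0924
theta/2 = 0.0462
cos(theta/2) = 0.9989
F = 0.9979

0.9979


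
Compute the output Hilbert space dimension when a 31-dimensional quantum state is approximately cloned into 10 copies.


Output space = H^(tensor 10) where dim(H) = 31
dim = 31^10
= 961 (after 2 factors)
= 29791 (after 3 factors)
= 923521 (after 4 factors)
= 28629151 (after 5 factors)
= 887503681 (after 6 factors)
= 27512614111 (after 7 factors)
= 852891037441 (after 8 factors)
= 26439622160671 (after 9 factors)
= 819628286980801 (after 10 factors)
= 819628286980801

819628286980801


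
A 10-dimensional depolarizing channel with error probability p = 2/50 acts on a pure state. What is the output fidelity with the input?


F = (1-p) + p/d
= (1 - 0.0400) + 0.0400/10
= 0.9600 + 0.0040
= 0.9640

0.9640


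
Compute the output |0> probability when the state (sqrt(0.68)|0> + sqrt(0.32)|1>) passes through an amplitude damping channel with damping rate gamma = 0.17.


For amplitude damping with parameter gamma on state sqrt(a)|0> + sqrt(b)|1>:
alpha^2 = 0.68, beta^2 = 0.32
P(|0>) = alpha^2 + gamma * beta^2
= 0.68 + 0.17 * 0.32
= 0.68 + 0.0544
= 0.7344

0.7344


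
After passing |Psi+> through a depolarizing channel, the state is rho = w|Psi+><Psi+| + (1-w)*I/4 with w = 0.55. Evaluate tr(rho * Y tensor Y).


|Psi+> = (|01> + |10>)/sqrt(2)
For the pure Bell state, <Y_A Y_B> = +1 (Bell-state Pauli correlator).
The maximally-mixed part I/4 has tr(I/4 * P tensor P) = 0 for any traceless Pauli P.
So <Y_A Y_B>_rho = w * (+1) + (1 - w) * 0
= 0.55 * (+1)
= 0.5500

0.5500


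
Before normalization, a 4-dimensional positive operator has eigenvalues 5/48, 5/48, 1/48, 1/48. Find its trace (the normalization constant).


tr(M) = sum of eigenvalues
= 5/48 + 5/48 + 1/48 + 1/48
= 12/48
= 0.2500

0.2500


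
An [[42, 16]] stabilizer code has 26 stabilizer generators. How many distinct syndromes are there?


Each stabilizer generator gives a binary (+1 or -1) measurement outcome.
With 26 independent generators:
Total syndromes = 2^26
= 67108864

67108864


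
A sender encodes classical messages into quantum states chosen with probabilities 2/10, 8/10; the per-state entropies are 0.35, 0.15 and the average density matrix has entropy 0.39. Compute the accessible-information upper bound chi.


chi = S(rho) - sum_i p_i * S(rho_i)
Weighted entropy = 2/10 * 0.35 + 8/10 * 0.15
= 0.1900
chi = 0.39 - 0.1900
= 0.2000

0.2000


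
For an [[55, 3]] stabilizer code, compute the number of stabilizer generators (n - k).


For an [[n,k]] stabilizer code:
Number of stabilizer generators = n - k
= 55 - 3
= 52

52


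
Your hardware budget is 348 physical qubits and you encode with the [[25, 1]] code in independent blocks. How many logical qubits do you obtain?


Each code block uses 25 physical qubits for 1 logical qubit(s).
Number of complete blocks = floor(348 / 25) = 13
Logical qubits = 13 * 1
= 13

13


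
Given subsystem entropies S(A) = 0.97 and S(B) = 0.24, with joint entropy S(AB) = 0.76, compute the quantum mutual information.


I(A:B) = S(A) + S(B) - S(AB)
= 0.97 + 0.24 - 0.76
= 0.4500

0.4500


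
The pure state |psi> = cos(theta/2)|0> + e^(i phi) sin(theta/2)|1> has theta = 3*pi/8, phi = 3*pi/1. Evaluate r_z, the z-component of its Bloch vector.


theta = 1.1781, phi = 9.4248
r_z = cos(theta) = 0.3827

0.3827


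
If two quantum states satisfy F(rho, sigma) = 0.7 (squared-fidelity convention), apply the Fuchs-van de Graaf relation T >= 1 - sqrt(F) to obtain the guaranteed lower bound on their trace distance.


Fuchs-van de Graaf (squared-fidelity convention): 1 - sqrt(F) <= T <= sqrt(1 - F).
Lower bound: T >= 1 - sqrt(F)
sqrt(F) = sqrt(0.7) = 0.8367
T >= 1 - 0.8367
T >= 0.1633

0.1633


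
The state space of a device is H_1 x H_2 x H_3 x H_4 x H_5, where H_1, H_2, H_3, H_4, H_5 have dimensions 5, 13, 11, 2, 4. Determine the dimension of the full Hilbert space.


dim(H_1 x H_2 x H_3 x H_4 x H_5) = 5 * 13 * 11 * 2 * 4
= 65 * 11 * 2 * 4
= 715 * 2 * 4
= 1430 * 4
= 5720

5720


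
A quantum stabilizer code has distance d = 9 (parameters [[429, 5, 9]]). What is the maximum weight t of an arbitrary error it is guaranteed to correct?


Code parameters: [[429, 5, 9]], distance d = 9.
Number of correctable errors = floor((d-1)/2)
= floor((9 - 1)/2)
= floor(8/2)
= 4

4


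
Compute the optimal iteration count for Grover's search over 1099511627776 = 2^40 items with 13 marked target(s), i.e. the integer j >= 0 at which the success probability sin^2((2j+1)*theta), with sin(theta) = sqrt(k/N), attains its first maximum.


After j Grover iterations the success probability is P(j) = sin^2((2j+1)*theta), where sin(theta) = sqrt(k/N).
N = 2^40 = 1099511627776, k = 13
sin(theta) = sqrt(k/N) = 3.438521648e-06
theta = arcsin(sqrt(k/N)) = 3.438521648e-06 rad
P(j) reaches its first maximum when (2j+1)*theta is as close as possible to pi/2, i.e. j = round(pi/(4*theta) - 1/2).
pi/(4*theta) - 1/2 = 228411.0803
(For comparison, the common estimate pi/4 * sqrt(N/k) = 228411.5803; the exact maximiser is used here.)
Optimal iterations = 228411

228411


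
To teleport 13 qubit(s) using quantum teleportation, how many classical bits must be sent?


Quantum teleportation requires 2 classical bits per qubit teleported.
13 qubit(s) -> 2 * 13 = 26 classical bits

26


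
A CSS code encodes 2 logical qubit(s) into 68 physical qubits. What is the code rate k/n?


Code rate R = k/n
= 2/68
= 0.0294

0.0294


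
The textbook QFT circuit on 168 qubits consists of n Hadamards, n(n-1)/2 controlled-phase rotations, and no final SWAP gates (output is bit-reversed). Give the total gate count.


Hadamard gates: 168
Controlled rotations: n*(n-1)/2 = 168*167/2 = 14028
SWAP gates: 0 (omitted)
Total = 168 + 14028
= 14196

14196


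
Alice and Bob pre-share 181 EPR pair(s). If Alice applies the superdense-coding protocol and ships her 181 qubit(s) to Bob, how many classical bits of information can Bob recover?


Superdense coding allows 2 classical bits per shared entangled pair.
181 pair(s) -> 2 * 181 = 362 classical bits

362


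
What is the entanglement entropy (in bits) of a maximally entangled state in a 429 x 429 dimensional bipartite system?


For a maximally entangled state in d x d:
S = log2(d) = log2(429)
= 8.7448

8.7448


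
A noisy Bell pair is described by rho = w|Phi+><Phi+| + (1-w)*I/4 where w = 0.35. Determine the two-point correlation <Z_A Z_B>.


|Phi+> = (|00> + |11>)/sqrt(2)
For the pure Bell state, <Z_A Z_B> = +1 (Bell-state Pauli correlator).
The maximally-mixed part I/4 has tr(I/4 * P tensor P) = 0 for any traceless Pauli P.
So <Z_A Z_B>_rho = w * (+1) + (1 - w) * 0
= 0.35 * (+1)
= 0.3500

0.3500


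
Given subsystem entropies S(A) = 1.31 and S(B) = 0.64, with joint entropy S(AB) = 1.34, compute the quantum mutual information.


I(A:B) = S(A) + S(B) - S(AB)
= 1.31 + 0.64 - 1.34
= 0.6100

0.6100


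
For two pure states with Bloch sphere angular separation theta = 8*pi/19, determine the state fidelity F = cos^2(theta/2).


For states separated by angle theta on Bloch sphere:
F = cos^2(theta/2)
theta = 8*pi/19 = 1.3228
theta/2 = 0.6614
cos(theta/2) = 0.7891
F = 0.6227

0.6227


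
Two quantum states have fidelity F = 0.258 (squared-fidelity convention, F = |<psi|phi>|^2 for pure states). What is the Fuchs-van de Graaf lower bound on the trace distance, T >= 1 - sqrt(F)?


Fuchs-van de Graaf (squared-fidelity convention): 1 - sqrt(F) <= T <= sqrt(1 - F).
Lower bound: T >= 1 - sqrt(F)
sqrt(F) = sqrt(0.258) = 0.5079
T >= 1 - 0.5079
T >= 0.4921

0.4921


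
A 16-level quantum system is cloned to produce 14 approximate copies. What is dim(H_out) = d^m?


Output space = H^(tensor 14) where dim(H) = 16
dim = 16^14
= 256 (after 2 factors)
= 4096 (after 3 factors)
= 65536 (after 4 factors)
= 1048576 (after 5 factors)
= 16777216 (after 6 factors)
= 268435456 (after 7 factors)
= 4294967296 (after 8 factors)
= 68719476736 (after 9 factors)
= 1099511627776 (after 10 factors)
= 17592186044416 (after 11 factors)
= 281474976710656 (after 12 factors)
= 4503599627370496 (after 13 factors)
= 72057594037927936 (after 14 factors)
= 72057594037927936

72057594037927936


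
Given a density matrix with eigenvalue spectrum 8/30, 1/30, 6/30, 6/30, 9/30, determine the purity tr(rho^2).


tr(rho^2) = sum of eigenvalues squared
= (8/30)^2 + (1/30)^2 + (6/30)^2 + (6/30)^2 + (9/30)^2
= (64 + 1 + 36 + 36 + 81) / 900
= 218/900
= 0.2422

0.2422


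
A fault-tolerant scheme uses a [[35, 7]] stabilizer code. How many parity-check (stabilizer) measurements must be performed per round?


For an [[n,k]] stabilizer code:
Number of stabilizer generators = n - k
= 35 - 7
= 28

28


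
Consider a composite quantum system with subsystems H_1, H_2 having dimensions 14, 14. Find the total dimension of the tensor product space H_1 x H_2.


dim(H_1 x H_2) = 14 * 14
= 196

196


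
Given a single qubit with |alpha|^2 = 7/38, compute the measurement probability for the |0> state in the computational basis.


|alpha|^2 = 7/38 = 0.1842
|beta|^2 = 1 - 7/38 = 31/38 = 0.8158
P(|0>) = |alpha|^2 = 0.1842

0.1842


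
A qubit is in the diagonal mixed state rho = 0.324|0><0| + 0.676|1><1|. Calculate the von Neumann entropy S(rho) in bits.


S = -p*log2(p) - (1-p)*log2(1-p)
p = 0.3240, 1-p = 0.6760
= -0.3240 * log2(0.3240) - 0.6760 * log2(0.6760)
= -(-0.5268) - (-0.3819)
= 0.9087

0.9087


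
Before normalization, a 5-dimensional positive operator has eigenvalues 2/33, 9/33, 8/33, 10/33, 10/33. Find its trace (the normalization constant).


tr(M) = sum of eigenvalues
= 2/33 + 9/33 + 8/33 + 10/33 + 10/33
= 39/33
= 1.1818

1.1818


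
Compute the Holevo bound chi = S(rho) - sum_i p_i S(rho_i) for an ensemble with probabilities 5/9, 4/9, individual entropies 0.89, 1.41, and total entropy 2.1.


chi = S(rho) - sum_i p_i * S(rho_i)
Weighted entropy = 5/9 * 0.89 + 4/9 * 1.41
= 1.1211
chi = 2.1 - 1.1211
= 0.9789

0.9789


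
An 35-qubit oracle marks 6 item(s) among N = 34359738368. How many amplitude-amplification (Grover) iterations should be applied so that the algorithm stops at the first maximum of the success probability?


After j Grover iterations the success probability is P(j) = sin^2((2j+1)*theta), where sin(theta) = sqrt(k/N).
N = 2^35 = 34359738368, k = 6
sin(theta) = sqrt(k/N) = 1.321449896e-05
theta = arcsin(sqrt(k/N)) = 1.321449896e-05 rad
P(j) reaches its first maximum when (2j+1)*theta is as close as possible to pi/2, i.e. j = round(pi/(4*theta) - 1/2).
pi/(4*theta) - 1/2 = 59434.0776
(For comparison, the common estimate pi/4 * sqrt(N/k) = 59434.5776; the exact maximiser is used here.)
Optimal iterations = 59434

59434


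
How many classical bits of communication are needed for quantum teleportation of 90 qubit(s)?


Quantum teleportation requires 2 classical bits per qubit teleported.
90 qubit(s) -> 2 * 90 = 180 classical bits

180


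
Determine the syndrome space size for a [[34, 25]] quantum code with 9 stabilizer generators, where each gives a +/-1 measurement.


Each stabilizer generator gives a binary (+1 or -1) measurement outcome.
With 9 independent generators:
Total syndromes = 2^9
= 512

512


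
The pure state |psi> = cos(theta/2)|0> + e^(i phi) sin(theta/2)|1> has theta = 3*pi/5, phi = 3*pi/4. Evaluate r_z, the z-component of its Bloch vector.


theta = 1.8850, phi = 2.3562
r_z = cos(theta) = -0.3090

-0.3090


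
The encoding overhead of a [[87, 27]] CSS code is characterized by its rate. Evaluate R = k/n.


Code rate R = k/n
= 27/87
= 0.3103

0.3103


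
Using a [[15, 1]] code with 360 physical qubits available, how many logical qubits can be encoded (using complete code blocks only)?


Each code block uses 15 physical qubits for 1 logical qubit(s).
Number of complete blocks = floor(360 / 15) = 24
Logical qubits = 24 * 1
= 24

24


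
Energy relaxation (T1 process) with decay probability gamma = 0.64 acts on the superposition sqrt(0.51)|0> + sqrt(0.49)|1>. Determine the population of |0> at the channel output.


For amplitude damping with parameter gamma on state sqrt(a)|0> + sqrt(b)|1>:
alpha^2 = 0.51, beta^2 = 0.49
P(|0>) = alpha^2 + gamma * beta^2
= 0.51 + 0.64 * 0.49
= 0.51 + 0.3136
= 0.8236

0.8236


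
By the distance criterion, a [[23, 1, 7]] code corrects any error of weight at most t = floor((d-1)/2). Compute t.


Code parameters: [[23, 1, 7]], distance d = 7.
Number of correctable errors = floor((d-1)/2)
= floor((7 - 1)/2)
= floor(6/2)
= 3

3


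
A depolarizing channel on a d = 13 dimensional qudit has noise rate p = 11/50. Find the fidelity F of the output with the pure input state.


F = (1-p) + p/d
= (1 - 0.2200) + 0.2200/13
= 0.7800 + 0.0169
= 0.7969

0.7969


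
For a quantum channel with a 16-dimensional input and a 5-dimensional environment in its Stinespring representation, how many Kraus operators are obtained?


Tracing out the environment in an orthonormal basis {|i>_E} gives Kraus operators K_i = <i|_E U |0>_E.
Number of Kraus operators = dim(H_env) = d_env
= 5

5


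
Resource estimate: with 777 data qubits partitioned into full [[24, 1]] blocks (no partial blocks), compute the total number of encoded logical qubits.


Each code block uses 24 physical qubits for 1 logical qubit(s).
Number of complete blocks = floor(777 / 24) = 32
Logical qubits = 32 * 1
= 32

32


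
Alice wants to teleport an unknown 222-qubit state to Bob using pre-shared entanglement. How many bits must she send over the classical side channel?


Quantum teleportation requires 2 classical bits per qubit teleported.
222 qubit(s) -> 2 * 222 = 444 classical bits

444


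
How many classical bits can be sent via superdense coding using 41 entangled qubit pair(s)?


Superdense coding allows 2 classical bits per shared entangled pair.
41 pair(s) -> 2 * 41 = 82 classical bits

82


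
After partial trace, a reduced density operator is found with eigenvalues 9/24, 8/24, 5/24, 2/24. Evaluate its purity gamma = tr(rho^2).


tr(rho^2) = sum of eigenvalues squared
= (9/24)^2 + (8/24)^2 + (5/24)^2 + (2/24)^2
= (81 + 64 + 25 + 4) / 576
= 174/576
= 0.3021

0.3021


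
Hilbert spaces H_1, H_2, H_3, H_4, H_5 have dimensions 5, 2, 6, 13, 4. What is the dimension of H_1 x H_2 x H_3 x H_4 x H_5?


dim(H_1 x H_2 x H_3 x H_4 x H_5) = 5 * 2 * 6 * 13 * 4
= 10 * 6 * 13 * 4
= 60 * 13 * 4
= 780 * 4
= 3120

3120


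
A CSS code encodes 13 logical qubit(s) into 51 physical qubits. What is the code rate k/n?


Code rate R = k/n
= 13/51
= 0.2549

0.2549


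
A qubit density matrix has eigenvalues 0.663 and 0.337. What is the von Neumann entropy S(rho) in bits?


S = -p*log2(p) - (1-p)*log2(1-p)
p = 0.6630, 1-p = 0.3370
= -0.6630 * log2(0.6630) - 0.3370 * log2(0.3370)
= -(-0.3931) - (-0.5288)
= 0.9219

0.9219


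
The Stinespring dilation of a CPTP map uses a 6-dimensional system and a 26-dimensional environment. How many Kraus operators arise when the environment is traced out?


Tracing out the environment in an orthonormal basis {|i>_E} gives Kraus operators K_i = <i|_E U |0>_E.
Number of Kraus operators = dim(H_env) = d_env
= 26

26


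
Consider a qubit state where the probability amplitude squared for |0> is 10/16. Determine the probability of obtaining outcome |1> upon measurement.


|alpha|^2 = 10/16 = 0.6250
|beta|^2 = 1 - 10/16 = 6/16 = 0.3750
P(|1>) = |beta|^2 = 0.3750

0.3750


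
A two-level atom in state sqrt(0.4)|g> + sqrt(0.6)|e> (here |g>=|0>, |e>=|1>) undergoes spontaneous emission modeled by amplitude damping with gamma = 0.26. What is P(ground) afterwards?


For amplitude damping with parameter gamma on state sqrt(a)|0> + sqrt(b)|1>:
alpha^2 = 0.4, beta^2 = 0.6
P(|0>) = alpha^2 + gamma * beta^2
= 0.4 + 0.26 * 0.6
= 0.4 + 0.1560
= 0.5560

0.5560


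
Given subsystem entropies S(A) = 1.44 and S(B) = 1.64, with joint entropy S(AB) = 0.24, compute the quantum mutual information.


I(A:B) = S(A) + S(B) - S(AB)
= 1.44 + 1.64 - 0.24
= 2.8400

2.8400


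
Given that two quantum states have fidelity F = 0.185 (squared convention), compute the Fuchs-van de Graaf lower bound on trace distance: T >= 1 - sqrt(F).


Fuchs-van de Graaf (squared-fidelity convention): 1 - sqrt(F) <= T <= sqrt(1 - F).
Lower bound: T >= 1 - sqrt(F)
sqrt(F) = sqrt(0.185) = 0.4301
T >= 1 - 0.4301
T >= 0.5699

0.5699


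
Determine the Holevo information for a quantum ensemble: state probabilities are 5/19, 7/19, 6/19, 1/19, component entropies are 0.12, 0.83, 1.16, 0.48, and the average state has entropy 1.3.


chi = S(rho) - sum_i p_i * S(rho_i)
Weighted entropy = 5/19 * 0.12 + 7/19 * 0.83 + 6/19 * 1.16 + 1/19 * 0.48
= 0.7289
chi = 1.3 - 0.7289
= 0.5711

0.5711


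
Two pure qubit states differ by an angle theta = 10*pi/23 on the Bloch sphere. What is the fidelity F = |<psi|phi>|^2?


For states separated by angle theta on Bloch sphere:
F = cos^2(theta/2)
theta = 10*pi/23 = 1.3659
theta/2 = 0.6830
cos(theta/2) = 0.7757
F = 0.6017

0.6017


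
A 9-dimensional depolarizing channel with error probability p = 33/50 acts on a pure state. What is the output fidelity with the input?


F = (1-p) + p/d
= (1 - 0.6600) + 0.6600/9
= 0.3400 + 0.0733
= 0.4133

0.4133


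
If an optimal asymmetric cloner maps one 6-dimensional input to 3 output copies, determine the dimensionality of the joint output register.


Output space = H^(tensor 3) where dim(H) = 6
dim = 6^3
= 36 (after 2 factors)
= 216 (after 3 factors)
= 216

216


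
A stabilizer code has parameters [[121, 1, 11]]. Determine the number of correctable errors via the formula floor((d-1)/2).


Code parameters: [[121, 1, 11]], distance d = 11.
Number of correctable errors = floor((d-1)/2)
= floor((11 - 1)/2)
= floor(10/2)
= 5

5


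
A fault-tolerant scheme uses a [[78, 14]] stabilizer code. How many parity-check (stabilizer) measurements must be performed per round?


For an [[n,k]] stabilizer code:
Number of stabilizer generators = n - k
= 78 - 14
= 64

64


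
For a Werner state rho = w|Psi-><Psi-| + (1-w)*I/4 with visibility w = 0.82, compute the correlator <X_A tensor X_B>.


|Psi-> = (|01> - |10>)/sqrt(2)
For the pure Bell state, <X_A X_B> = -1 (Bell-state Pauli correlator).
The maximally-mixed part I/4 has tr(I/4 * P tensor P) = 0 for any traceless Pauli P.
So <X_A X_B>_rho = w * (-1) + (1 - w) * 0
= 0.82 * (-1)
= -0.8200

-0.8200


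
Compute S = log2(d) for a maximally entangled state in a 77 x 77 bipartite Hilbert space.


For a maximally entangled state in d x d:
S = log2(d) = log2(77)
= 6.2668

6.2668


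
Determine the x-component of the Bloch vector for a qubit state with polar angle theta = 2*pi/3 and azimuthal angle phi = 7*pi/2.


theta = 2.0944, phi = 10.9956
r_x = sin(theta)*cos(phi) = 0.8660 * 0.0000
r_x = 0.0000

0.0000


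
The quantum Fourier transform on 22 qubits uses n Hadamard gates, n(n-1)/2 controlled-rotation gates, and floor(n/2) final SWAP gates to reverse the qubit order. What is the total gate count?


Hadamard gates: 22
Controlled rotations: n*(n-1)/2 = 22*21/2 = 231
SWAP gates: floor(n/2) = floor(22/2) = 11
Total = 22 + 231 + 11
= 264

264


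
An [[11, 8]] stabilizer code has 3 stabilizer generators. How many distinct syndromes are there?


Each stabilizer generator gives a binary (+1 or -1) measurement outcome.
With 3 independent generators:
Total syndromes = 2^3
= 8

8


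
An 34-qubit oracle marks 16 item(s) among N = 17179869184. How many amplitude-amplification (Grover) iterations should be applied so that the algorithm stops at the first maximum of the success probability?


After j Grover iterations the success probability is P(j) = sin^2((2j+1)*theta), where sin(theta) = sqrt(k/N).
N = 2^34 = 17179869184, k = 16
sin(theta) = sqrt(k/N) = 3.051757812e-05
theta = arcsin(sqrt(k/N)) = 3.051757813e-05 rad
P(j) reaches its first maximum when (2j+1)*theta is as close as possible to pi/2, i.e. j = round(pi/(4*theta) - 1/2).
pi/(4*theta) - 1/2 = 25735.4270
(For comparison, the common estimate pi/4 * sqrt(N/k) = 25735.9270; the exact maximiser is used here.)
Optimal iterations = 25735

25735


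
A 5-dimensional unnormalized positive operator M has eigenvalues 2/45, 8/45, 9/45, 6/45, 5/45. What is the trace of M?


tr(M) = sum of eigenvalues
= 2/45 + 8/45 + 9/45 + 6/45 + 5/45
= 30/45
= 0.6667

0.6667


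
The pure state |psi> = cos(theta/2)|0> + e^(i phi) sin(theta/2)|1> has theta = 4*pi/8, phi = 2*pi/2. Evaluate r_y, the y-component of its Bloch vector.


theta = 1.5708, phi = 3.1416
r_y = sin(theta)*sin(phi) = 1.0000 * 0.0000
r_y = 0.0000

0.0000


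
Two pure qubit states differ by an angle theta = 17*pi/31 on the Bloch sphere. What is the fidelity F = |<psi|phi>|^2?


For states separated by angle theta on Bloch sphere:
F = cos^2(theta/2)
theta = 17*pi/31 = 1.7228
theta/2 = 0.8614
cos(theta/2) = 0.6514
F = 0.4243

0.4243


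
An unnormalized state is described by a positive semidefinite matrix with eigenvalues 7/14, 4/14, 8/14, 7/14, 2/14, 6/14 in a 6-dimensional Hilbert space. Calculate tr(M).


tr(M) = sum of eigenvalues
= 7/14 + 4/14 + 8/14 + 7/14 + 2/14 + 6/14
= 34/14
= 2.4286

2.4286


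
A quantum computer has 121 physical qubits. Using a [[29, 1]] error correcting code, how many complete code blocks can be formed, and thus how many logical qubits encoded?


Each code block uses 29 physical qubits for 1 logical qubit(s).
Number of complete blocks = floor(121 / 29) = 4
Logical qubits = 4 * 1
= 4

4


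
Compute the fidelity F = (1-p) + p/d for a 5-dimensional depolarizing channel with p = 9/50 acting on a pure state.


F = (1-p) + p/d
= (1 - 0.1800) + 0.1800/5
= 0.8200 + 0.0360
= 0.8560

0.8560


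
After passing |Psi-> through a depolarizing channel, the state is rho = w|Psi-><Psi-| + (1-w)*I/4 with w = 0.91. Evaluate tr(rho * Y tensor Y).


|Psi-> = (|01> - |10>)/sqrt(2)
For the pure Bell state, <Y_A Y_B> = -1 (Bell-state Pauli correlator).
The maximally-mixed part I/4 has tr(I/4 * P tensor P) = 0 for any traceless Pauli P.
So <Y_A Y_B>_rho = w * (-1) + (1 - w) * 0
= 0.91 * (-1)
= -0.9100

-0.9100


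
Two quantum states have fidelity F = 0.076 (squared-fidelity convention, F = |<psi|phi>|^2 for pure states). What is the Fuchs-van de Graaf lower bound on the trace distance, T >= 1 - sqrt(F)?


Fuchs-van de Graaf (squared-fidelity convention): 1 - sqrt(F) <= T <= sqrt(1 - F).
Lower bound: T >= 1 - sqrt(F)
sqrt(F) = sqrt(0.076) = 0.2757
T >= 1 - 0.2757
T >= 0.7243

0.7243


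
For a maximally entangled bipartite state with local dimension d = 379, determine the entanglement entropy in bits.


For a maximally entangled state in d x d:
S = log2(d) = log2(379)
= 8.5661

8.5661
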